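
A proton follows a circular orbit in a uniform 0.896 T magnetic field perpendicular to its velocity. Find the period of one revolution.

The cyclotron period depends only on m, q, B: T = 2πm/(|q|B).
T = 2π(1.673×10⁻²⁷)/((1.602×10⁻¹⁹)(0.896)) ≈ 7.32×10⁻⁸ s.

T ≈ 7.32×10⁻⁸ s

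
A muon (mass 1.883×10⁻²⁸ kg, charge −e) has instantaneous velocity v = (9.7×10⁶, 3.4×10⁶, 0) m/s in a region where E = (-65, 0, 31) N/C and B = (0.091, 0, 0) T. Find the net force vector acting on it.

v×B = (0, 0, -3.09×10⁵) N/C.
E + v×B = (-65.0, 0, -3.09×10⁵) N/C.
F = q(E + v×B) = (−1.602×10⁻¹⁹ C)·(-65.0, 0, -3.09×10⁵) = (1.04×10⁻¹⁷, 0, 4.96×10⁻¹⁴) N.

F ≈ (1.04×10⁻¹⁷, 0, 4.96×10⁻¹⁴) N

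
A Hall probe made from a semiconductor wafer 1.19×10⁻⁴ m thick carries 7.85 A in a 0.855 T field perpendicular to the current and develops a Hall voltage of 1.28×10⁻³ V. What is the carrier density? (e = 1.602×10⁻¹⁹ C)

n ≈ 2.75×10²⁶ m⁻³

From V_H = IB/(n e t), n = IB/(V_H e t).
n = (7.85)(0.855)/((1.28×10⁻³)(1.602×10⁻¹⁹)(1.19×10⁻⁴)) ≈ 2.75×10²⁶ m⁻³.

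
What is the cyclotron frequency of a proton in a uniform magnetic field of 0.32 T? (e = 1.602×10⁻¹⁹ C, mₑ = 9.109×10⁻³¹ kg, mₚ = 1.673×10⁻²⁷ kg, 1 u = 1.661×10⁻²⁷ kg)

f ≈ 4.9×10⁶ Hz

f = |q|B/(2πm).
f = (1.602×10⁻¹⁹)(0.32)/(2π·1.673×10⁻²⁷) ≈ 4.9×10⁶ Hz.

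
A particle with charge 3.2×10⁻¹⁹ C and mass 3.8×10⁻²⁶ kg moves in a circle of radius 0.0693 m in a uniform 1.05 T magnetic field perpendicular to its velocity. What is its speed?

From |q|vB = mv²/r, v = |q|Br/m.
v = (3.2×10⁻¹⁹)(1.05)(0.0693)/3.8×10⁻²⁶ ≈ 6.13×10⁵ m/s.

v ≈ 6.13×10⁵ m/s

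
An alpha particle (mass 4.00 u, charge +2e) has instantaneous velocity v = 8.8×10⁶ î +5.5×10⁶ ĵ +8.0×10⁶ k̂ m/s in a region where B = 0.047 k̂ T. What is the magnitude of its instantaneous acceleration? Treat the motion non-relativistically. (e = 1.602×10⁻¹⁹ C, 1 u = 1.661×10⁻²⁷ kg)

v×B = (2.58×10⁵, -4.14×10⁵, 0) N/C.
F = q v×B = (3.204×10⁻¹⁹ C)·(2.58×10⁵, -4.14×10⁵, 0) = (8.28×10⁻¹⁴, -1.33×10⁻¹³, 0) N.
|a| = |F|/m = 1.563×10⁻¹³/6.644×10⁻²⁷ ≈ 2.35×10¹³ m/s².

|a| ≈ 2.35×10¹³ m/s²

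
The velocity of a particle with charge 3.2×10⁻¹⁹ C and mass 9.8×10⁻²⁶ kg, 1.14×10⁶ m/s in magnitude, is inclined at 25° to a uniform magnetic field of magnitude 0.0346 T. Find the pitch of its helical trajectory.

v∥ = v cosθ = 1.14×10⁶·cos25° ≈ 1.033×10⁶ m/s.
T = 2πm/(|q|B) = 2π(9.8×10⁻²⁶)/((3.2×10⁻¹⁹)(0.0346)) ≈ 5.561×10⁻⁵ s.
pitch = v∥ T = (1.033×10⁶)(5.561×10⁻⁵) ≈ 57.5 m.

p ≈ 57.5 m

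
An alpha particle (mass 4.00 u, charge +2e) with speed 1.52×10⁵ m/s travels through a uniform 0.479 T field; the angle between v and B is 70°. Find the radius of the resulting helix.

v⊥ = v sinθ = 1.52×10⁵·sin70° ≈ 1.428×10⁵ m/s.
r = m v⊥/(|q|B) = (6.644×10⁻²⁷)(1.428×10⁵)/((3.204×10⁻¹⁹)(0.479)) ≈ 6.18×10⁻³ m.

r ≈ 6.18×10⁻³ m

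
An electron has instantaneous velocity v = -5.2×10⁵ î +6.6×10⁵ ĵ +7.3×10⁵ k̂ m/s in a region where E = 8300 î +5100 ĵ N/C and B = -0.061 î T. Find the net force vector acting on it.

v×B = (0, -4.45×10⁴, 4.03×10⁴) N/C.
E + v×B = (8300, -3.94×10⁴, 4.03×10⁴) N/C.
F = q(E + v×B) = (−1.602×10⁻¹⁹ C)·(8300, -3.94×10⁴, 4.03×10⁴) = (-1.33×10⁻¹⁵, 6.32×10⁻¹⁵, -6.45×10⁻¹⁵) N.

F ≈ (-1.33×10⁻¹⁵, 6.32×10⁻¹⁵, -6.45×10⁻¹⁵) N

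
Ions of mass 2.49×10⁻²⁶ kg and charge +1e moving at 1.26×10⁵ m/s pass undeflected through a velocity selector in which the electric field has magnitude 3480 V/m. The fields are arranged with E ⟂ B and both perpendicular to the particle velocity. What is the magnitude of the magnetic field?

B = 0.0276 T

Balance of forces in the selector: qE = qvB ⇒ B = E/v.
B = 3480/1.26×10⁵ = 0.0276 T.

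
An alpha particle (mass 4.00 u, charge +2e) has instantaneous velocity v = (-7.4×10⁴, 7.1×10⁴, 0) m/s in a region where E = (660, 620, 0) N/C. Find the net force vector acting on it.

Only an electric field acts, so F = qE = (3.204×10⁻¹⁹ C)·(660, 620, 0) = (2.11×10⁻¹⁶, 1.99×10⁻¹⁶, 0) N.

F ≈ (2.11×10⁻¹⁶, 1.99×10⁻¹⁶, 0) N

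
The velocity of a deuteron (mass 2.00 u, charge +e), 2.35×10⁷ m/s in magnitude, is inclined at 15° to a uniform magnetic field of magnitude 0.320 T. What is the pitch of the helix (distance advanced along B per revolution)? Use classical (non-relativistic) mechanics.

v∥ = v cosθ = 2.35×10⁷·cos15° ≈ 2.270×10⁷ m/s.
T = 2πm/(|q|B) = 2π(3.322×10⁻²⁷)/((1.602×10⁻¹⁹)(0.320)) ≈ 4.072×10⁻⁷ s.
pitch = v∥ T = (2.270×10⁷)(4.072×10⁻⁷) ≈ 9.24 m.

p ≈ 9.24 m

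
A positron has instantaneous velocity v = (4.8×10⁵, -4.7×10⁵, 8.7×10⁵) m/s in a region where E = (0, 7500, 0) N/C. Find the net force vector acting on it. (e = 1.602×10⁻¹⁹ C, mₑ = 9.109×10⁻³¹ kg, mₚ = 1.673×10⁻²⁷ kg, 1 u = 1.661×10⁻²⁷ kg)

Only an electric field acts, so F = qE = (1.602×10⁻¹⁹ C)·(0, 7500, 0) = (0, 1.20×10⁻¹⁵, 0) N.

F ≈ (0, 1.20×10⁻¹⁵, 0) N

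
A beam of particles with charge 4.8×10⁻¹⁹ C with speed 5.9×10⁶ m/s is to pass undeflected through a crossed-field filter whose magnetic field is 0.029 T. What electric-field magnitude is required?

For straight-line motion qE = qvB, so E = vB.
E = 5.9×10⁶ × 0.029 = 1.7×10⁵ V/m.

E = 1.7×10⁵ V/m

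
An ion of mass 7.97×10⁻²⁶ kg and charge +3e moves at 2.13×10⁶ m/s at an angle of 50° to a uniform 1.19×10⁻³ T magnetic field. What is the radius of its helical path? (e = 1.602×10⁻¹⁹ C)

v⊥ = v sinθ = 2.13×10⁶·sin50° ≈ 1.632×10⁶ m/s.
r = m v⊥/(|q|B) = (7.97×10⁻²⁶)(1.632×10⁶)/((4.806×10⁻¹⁹)(1.19×10⁻³)) ≈ 227 m.

r ≈ 227 m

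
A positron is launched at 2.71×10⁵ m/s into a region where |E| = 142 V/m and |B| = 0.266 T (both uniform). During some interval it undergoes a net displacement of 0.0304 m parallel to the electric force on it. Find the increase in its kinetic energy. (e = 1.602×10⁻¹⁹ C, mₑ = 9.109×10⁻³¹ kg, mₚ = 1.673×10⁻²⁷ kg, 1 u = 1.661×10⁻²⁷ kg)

The magnetic force is always ⟂ v and does no work; only the electric force changes KE.
ΔKE = F_E · d = |q|E d = (1.602×10⁻¹⁹)(142)(0.0304) ≈ 6.92×10⁻¹⁹ J.

ΔKE ≈ 6.92×10⁻¹⁹ J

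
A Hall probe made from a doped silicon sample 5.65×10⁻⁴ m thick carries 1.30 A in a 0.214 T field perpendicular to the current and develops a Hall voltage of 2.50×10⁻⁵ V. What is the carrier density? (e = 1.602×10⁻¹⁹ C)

n ≈ 1.23×10²⁶ m⁻³

From V_H = IB/(n e t), n = IB/(V_H e t).
n = (1.30)(0.214)/((2.50×10⁻⁵)(1.602×10⁻¹⁹)(5.65×10⁻⁴)) ≈ 1.23×10²⁶ m⁻³.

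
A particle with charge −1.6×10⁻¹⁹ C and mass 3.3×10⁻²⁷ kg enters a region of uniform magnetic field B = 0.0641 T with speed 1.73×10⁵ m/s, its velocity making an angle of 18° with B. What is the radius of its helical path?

r ≈ 0.0172 m

v⊥ = v sinθ = 1.73×10⁵·sin18° ≈ 5.346×10⁴ m/s.
r = m v⊥/(|q|B) = (3.3×10⁻²⁷)(5.346×10⁴)/((1.6×10⁻¹⁹)(0.0641)) ≈ 0.0172 m.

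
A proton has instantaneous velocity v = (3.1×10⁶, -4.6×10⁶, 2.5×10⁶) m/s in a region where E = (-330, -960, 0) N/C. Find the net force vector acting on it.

F ≈ (-5.29×10⁻¹⁷, -1.54×10⁻¹⁶, 0) N

Only an electric field acts, so F = qE = (1.602×10⁻¹⁹ C)·(-330, -960, 0) = (-5.29×10⁻¹⁷, -1.54×10⁻¹⁶, 0) N.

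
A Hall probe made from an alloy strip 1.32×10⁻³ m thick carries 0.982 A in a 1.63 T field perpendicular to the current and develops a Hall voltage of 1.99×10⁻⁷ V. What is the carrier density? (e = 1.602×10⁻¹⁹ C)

From V_H = IB/(n e t), n = IB/(V_H e t).
n = (0.982)(1.63)/((1.99×10⁻⁷)(1.602×10⁻¹⁹)(1.32×10⁻³)) ≈ 3.80×10²⁸ m⁻³.

n ≈ 3.80×10²⁸ m⁻³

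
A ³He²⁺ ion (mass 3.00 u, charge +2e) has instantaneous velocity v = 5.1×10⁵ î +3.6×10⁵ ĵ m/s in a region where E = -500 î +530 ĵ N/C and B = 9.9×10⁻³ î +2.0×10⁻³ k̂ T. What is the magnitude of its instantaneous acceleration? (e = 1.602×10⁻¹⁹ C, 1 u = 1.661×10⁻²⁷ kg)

|a| ≈ 2.32×10¹¹ m/s²

v×B = (720, -1020, -3560) N/C.
E + v×B = (220, -490, -3560) N/C.
F = q(E + v×B) = (3.204×10⁻¹⁹ C)·(220, -490, -3560) = (7.05×10⁻¹⁷, -1.57×10⁻¹⁶, -1.14×10⁻¹⁵) N.
|a| = |F|/m = 1.155×10⁻¹⁵/4.983×10⁻²⁷ ≈ 2.32×10¹¹ m/s².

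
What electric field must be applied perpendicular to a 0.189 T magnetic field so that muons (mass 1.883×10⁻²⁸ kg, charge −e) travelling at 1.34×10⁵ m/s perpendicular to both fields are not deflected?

For straight-line motion qE = qvB, so E = vB.
E = 1.34×10⁵ × 0.189 = 2.53×10⁴ V/m.

E = 2.53×10⁴ V/m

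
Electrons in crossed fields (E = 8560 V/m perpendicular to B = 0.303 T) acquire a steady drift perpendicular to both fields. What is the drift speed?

The steady drift has the magnetic force balancing the electric force, so v_d = E/B.
v_d = 8560/0.303 = 2.83×10⁴ m/s.

v_d ≈ 2.83×10⁴ m/s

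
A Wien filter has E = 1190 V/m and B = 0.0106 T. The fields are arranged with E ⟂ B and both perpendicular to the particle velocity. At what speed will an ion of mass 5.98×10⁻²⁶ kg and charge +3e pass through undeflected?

Zero net Lorentz force requires |qE| = |q v×B|, i.e. E = vB.
v = E/B = 1190/0.0106 = 1.12×10⁵ m/s.

v = 1.12×10⁵ m/s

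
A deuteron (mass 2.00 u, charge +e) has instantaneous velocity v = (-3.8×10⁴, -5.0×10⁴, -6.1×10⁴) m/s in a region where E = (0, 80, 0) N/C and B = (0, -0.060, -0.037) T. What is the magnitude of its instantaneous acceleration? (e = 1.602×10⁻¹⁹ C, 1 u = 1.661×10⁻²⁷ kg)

|a| ≈ 1.54×10¹¹ m/s²

v×B = (-1810, -1410, 2280) N/C.
E + v×B = (-1810, -1330, 2280) N/C.
F = q(E + v×B) = (1.602×10⁻¹⁹ C)·(-1810, -1330, 2280) = (-2.90×10⁻¹⁶, -2.12×10⁻¹⁶, 3.65×10⁻¹⁶) N.
|a| = |F|/m = 5.125×10⁻¹⁶/3.322×10⁻²⁷ ≈ 1.54×10¹¹ m/s².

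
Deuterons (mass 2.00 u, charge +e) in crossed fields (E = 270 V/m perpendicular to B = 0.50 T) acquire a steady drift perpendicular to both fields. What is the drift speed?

In crossed fields the guiding centre drifts at v_d = |E×B|/B² = E/B, independent of charge and mass.
v_d = 270/0.50 = 540 m/s.

v_d ≈ 540 m/s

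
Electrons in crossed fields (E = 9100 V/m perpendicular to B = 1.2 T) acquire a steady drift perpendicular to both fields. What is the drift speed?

v_d ≈ 7600 m/s

The E×B drift speed is v_d = E/B.
v_d = 9100/1.2 = 7600 m/s.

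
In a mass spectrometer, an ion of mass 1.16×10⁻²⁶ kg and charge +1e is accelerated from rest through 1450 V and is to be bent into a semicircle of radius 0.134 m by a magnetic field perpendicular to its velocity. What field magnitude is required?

v = √(2|q|V/m) = √(2·1.602×10⁻¹⁹·1450/1.16×10⁻²⁶) ≈ 2.001×10⁵ m/s.
B = mv/(|q|r) = (1.16×10⁻²⁶)(2.001×10⁵)/((1.602×10⁻¹⁹)(0.134)) ≈ 0.108 T.

B ≈ 0.108 T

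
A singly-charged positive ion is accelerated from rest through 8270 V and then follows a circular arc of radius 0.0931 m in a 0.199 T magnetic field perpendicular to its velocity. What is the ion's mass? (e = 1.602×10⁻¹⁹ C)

m ≈ 3.32×10⁻²⁷ kg

Combine |q|V = ½mv² and r = mv/(|q|B): eliminate v to get m = qB²r²/(2V).
m = (1.602×10⁻¹⁹)(0.199)²(0.0931)²/(2·8270) ≈ 3.32×10⁻²⁷ kg.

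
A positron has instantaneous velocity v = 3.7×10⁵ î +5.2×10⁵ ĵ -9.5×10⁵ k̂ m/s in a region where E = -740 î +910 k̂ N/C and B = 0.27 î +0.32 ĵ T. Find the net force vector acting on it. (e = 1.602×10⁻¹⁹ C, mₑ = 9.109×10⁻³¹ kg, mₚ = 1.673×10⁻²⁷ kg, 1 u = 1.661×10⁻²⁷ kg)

v×B = (3.04×10⁵, -2.57×10⁵, -2.20×10⁴) N/C.
E + v×B = (3.03×10⁵, -2.57×10⁵, -2.11×10⁴) N/C.
F = q(E + v×B) = (1.602×10⁻¹⁹ C)·(3.03×10⁵, -2.57×10⁵, -2.11×10⁴) = (4.86×10⁻¹⁴, -4.11×10⁻¹⁴, -3.38×10⁻¹⁵) N.

F ≈ (4.86×10⁻¹⁴, -4.11×10⁻¹⁴, -3.38×10⁻¹⁵) N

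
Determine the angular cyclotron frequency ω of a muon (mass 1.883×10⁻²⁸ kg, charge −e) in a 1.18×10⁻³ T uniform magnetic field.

ω ≈ 1.00×10⁶ rad/s

ω = |q|B/m.
ω = (1.602×10⁻¹⁹)(1.18×10⁻³)/1.883×10⁻²⁸ ≈ 1.00×10⁶ rad/s.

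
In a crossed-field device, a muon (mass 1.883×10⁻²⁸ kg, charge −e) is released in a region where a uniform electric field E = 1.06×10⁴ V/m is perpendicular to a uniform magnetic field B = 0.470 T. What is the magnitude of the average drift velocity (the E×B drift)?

v_d ≈ 2.26×10⁴ m/s

The E×B drift speed is v_d = E/B.
v_d = 1.06×10⁴/0.470 = 2.26×10⁴ m/s.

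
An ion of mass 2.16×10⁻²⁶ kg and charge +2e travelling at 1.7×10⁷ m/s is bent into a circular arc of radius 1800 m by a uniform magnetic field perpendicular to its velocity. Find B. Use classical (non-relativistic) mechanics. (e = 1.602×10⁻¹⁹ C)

From |q|vB = mv²/r, B = mv/(|q|r).
B = (2.16×10⁻²⁶)(1.7×10⁷)/((3.204×10⁻¹⁹)(1800)) ≈ 6.4×10⁻⁴ T.

B ≈ 6.4×10⁻⁴ T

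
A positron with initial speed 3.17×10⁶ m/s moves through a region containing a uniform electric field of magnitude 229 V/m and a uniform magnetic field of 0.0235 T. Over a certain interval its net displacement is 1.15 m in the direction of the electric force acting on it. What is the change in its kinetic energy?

ΔKE ≈ 4.22×10⁻¹⁷ J

The magnetic force is always ⟂ v and does no work; only the electric force changes KE.
ΔKE = F_E · d = |q|E d = (1.602×10⁻¹⁹)(229)(1.15) ≈ 4.22×10⁻¹⁷ J.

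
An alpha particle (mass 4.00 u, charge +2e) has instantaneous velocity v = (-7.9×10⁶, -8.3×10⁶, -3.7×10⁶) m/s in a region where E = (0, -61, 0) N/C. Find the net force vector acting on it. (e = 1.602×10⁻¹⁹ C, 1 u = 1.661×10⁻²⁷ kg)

Only an electric field acts, so F = qE = (3.204×10⁻¹⁹ C)·(0, -61.0, 0) = (0, -1.95×10⁻¹⁷, 0) N.

F ≈ (0, -1.95×10⁻¹⁷, 0) N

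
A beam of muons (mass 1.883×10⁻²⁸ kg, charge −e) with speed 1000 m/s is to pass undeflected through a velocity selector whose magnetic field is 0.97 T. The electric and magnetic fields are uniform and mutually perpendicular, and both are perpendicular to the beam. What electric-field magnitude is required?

For straight-line motion qE = qvB, so E = vB.
E = 1000 × 0.97 = 970 V/m.

E = 970 V/m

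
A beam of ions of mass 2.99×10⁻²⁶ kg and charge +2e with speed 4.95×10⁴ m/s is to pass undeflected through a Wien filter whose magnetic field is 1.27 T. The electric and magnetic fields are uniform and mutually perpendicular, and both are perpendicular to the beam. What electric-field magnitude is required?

E = 6.29×10⁴ V/m

For straight-line motion qE = qvB, so E = vB.
E = 4.95×10⁴ × 1.27 = 6.29×10⁴ V/m.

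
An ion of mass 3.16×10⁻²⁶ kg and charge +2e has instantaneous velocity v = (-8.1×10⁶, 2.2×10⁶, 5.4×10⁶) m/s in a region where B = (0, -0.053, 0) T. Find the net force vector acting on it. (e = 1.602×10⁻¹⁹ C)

v×B = (2.86×10⁵, 0, 4.29×10⁵) N/C.
F = q v×B = (3.204×10⁻¹⁹ C)·(2.86×10⁵, 0, 4.29×10⁵) = (9.17×10⁻¹⁴, 0, 1.38×10⁻¹³) N.

F ≈ (9.17×10⁻¹⁴, 0, 1.38×10⁻¹³) N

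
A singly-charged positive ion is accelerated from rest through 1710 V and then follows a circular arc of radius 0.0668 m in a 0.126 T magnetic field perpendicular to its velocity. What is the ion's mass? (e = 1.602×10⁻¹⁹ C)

Combine |q|V = ½mv² and r = mv/(|q|B): eliminate v to get m = qB²r²/(2V).
m = (1.602×10⁻¹⁹)(0.126)²(0.0668)²/(2·1710) ≈ 3.32×10⁻²⁷ kg.

m ≈ 3.32×10⁻²⁷ kg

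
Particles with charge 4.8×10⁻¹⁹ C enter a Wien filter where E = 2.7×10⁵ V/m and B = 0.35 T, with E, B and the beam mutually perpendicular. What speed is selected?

For undeflected motion the electric and magnetic forces balance: qE = qvB.
v = E/B = 2.7×10⁵/0.35 = 7.7×10⁵ m/s.

v = 7.7×10⁵ m/s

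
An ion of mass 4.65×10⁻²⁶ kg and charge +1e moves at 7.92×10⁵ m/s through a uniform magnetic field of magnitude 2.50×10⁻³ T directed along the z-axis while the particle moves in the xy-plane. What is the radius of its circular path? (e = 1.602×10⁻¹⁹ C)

The magnetic force provides the centripetal force: |q|vB = mv²/r.
r = mv/(|q|B) = (4.65×10⁻²⁶)(7.92×10⁵)/((1.602×10⁻¹⁹)(2.50×10⁻³)) ≈ 92.0 m.

r ≈ 92.0 m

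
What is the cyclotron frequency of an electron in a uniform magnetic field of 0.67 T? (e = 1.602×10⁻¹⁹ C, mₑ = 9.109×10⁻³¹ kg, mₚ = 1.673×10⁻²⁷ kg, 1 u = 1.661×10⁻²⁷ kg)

f = |q|B/(2πm).
f = (1.602×10⁻¹⁹)(0.67)/(2π·9.109×10⁻³¹) ≈ 1.9×10¹⁰ Hz.

f ≈ 1.9×10¹⁰ Hz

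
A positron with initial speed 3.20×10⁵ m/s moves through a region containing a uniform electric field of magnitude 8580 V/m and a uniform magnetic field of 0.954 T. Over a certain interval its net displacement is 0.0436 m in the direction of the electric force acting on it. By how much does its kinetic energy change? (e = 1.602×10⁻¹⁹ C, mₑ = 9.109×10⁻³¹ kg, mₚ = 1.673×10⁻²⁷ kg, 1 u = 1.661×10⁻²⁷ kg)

ΔKE ≈ 5.99×10⁻¹⁷ J

The magnetic force is always ⟂ v and does no work; only the electric force changes KE.
ΔKE = F_E · d = |q|E d = (1.602×10⁻¹⁹)(8580)(0.0436) ≈ 5.99×10⁻¹⁷ J.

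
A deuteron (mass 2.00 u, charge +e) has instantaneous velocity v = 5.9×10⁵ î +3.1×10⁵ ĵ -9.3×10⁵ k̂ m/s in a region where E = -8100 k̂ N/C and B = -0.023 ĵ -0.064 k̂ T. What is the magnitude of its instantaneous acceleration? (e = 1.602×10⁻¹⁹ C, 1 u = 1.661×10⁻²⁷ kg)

|a| ≈ 2.89×10¹² m/s²

v×B = (-4.12×10⁴, 3.78×10⁴, -1.36×10⁴) N/C.
E + v×B = (-4.12×10⁴, 3.78×10⁴, -2.17×10⁴) N/C.
F = q(E + v×B) = (1.602×10⁻¹⁹ C)·(-4.12×10⁴, 3.78×10⁴, -2.17×10⁴) = (-6.61×10⁻¹⁵, 6.05×10⁻¹⁵, -3.47×10⁻¹⁵) N.
|a| = |F|/m = 9.606×10⁻¹⁵/3.322×10⁻²⁷ ≈ 2.89×10¹² m/s².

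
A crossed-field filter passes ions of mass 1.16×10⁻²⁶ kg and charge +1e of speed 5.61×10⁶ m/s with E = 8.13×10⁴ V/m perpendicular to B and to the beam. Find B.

B = 0.0145 T

Balance of forces in the selector: qE = qvB ⇒ B = E/v.
B = 8.13×10⁴/5.61×10⁶ = 0.0145 T.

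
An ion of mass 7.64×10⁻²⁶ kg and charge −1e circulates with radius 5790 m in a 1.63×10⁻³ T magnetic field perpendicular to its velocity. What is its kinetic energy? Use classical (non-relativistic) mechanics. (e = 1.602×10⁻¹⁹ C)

KE ≈ 1.50×10⁻¹¹ J

v = |q|Br/m, then KE = ½mv² = (qBr)²/(2m).
v = (1.602×10⁻¹⁹)(1.63×10⁻³)(5790)/7.64×10⁻²⁶ ≈ 1.979×10⁷ m/s.
KE = ½(7.64×10⁻²⁶)(1.979×10⁷)² ≈ 1.50×10⁻¹¹ J.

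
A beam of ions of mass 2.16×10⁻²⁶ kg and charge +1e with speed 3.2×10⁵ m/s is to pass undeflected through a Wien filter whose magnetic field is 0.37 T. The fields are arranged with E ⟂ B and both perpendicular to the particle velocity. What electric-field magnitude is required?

E = 1.2×10⁵ V/m

For straight-line motion qE = qvB, so E = vB.
E = 3.2×10⁵ × 0.37 = 1.2×10⁵ V/m.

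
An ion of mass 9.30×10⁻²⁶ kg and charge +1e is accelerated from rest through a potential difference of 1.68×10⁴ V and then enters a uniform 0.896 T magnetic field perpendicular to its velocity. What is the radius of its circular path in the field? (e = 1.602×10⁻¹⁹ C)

r ≈ 0.156 m

Acceleration: |q|V = ½mv² ⇒ v = √(2|q|V/m) = √(2·1.602×10⁻¹⁹·1.68×10⁴/9.30×10⁻²⁶) ≈ 2.406×10⁵ m/s.
In the field: r = mv/(|q|B) = (9.30×10⁻²⁶)(2.406×10⁵)/((1.602×10⁻¹⁹)(0.896)) ≈ 0.156 m.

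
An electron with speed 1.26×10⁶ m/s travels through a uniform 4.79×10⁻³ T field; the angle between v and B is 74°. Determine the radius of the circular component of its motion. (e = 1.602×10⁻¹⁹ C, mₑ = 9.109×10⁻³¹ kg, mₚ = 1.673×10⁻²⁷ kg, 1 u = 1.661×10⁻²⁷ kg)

r ≈ 1.44×10⁻³ m

v⊥ = v sinθ = 1.26×10⁶·sin74° ≈ 1.211×10⁶ m/s.
r = m v⊥/(|q|B) = (9.109×10⁻³¹)(1.211×10⁶)/((1.602×10⁻¹⁹)(4.79×10⁻³)) ≈ 1.44×10⁻³ m.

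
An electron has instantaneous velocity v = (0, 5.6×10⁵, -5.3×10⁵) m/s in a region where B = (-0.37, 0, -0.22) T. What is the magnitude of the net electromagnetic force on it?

|F| ≈ 4.98×10⁻¹⁴ N

v×B = (-1.23×10⁵, 1.96×10⁵, 2.07×10⁵) N/C.
F = q v×B = (−1.602×10⁻¹⁹ C)·(-1.23×10⁵, 1.96×10⁵, 2.07×10⁵) = (1.97×10⁻¹⁴, -3.14×10⁻¹⁴, -3.32×10⁻¹⁴) N.
|F| = 4.98×10⁻¹⁴ N.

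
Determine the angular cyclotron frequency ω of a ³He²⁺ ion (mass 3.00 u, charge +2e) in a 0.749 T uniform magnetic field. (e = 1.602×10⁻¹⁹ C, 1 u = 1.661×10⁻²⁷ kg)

ω = |q|B/m.
ω = (3.204×10⁻¹⁹)(0.749)/4.983×10⁻²⁷ ≈ 4.82×10⁷ rad/s.

ω ≈ 4.82×10⁷ rad/s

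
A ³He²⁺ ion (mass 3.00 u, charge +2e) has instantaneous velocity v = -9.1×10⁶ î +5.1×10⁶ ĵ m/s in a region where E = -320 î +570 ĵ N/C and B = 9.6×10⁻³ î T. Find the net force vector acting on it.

v×B = (0, 0, -4.90×10⁴) N/C.
E + v×B = (-320, 570, -4.90×10⁴) N/C.
F = q(E + v×B) = (3.204×10⁻¹⁹ C)·(-320, 570, -4.90×10⁴) = (-1.03×10⁻¹⁶, 1.83×10⁻¹⁶, -1.57×10⁻¹⁴) N.

F ≈ (-1.03×10⁻¹⁶, 1.83×10⁻¹⁶, -1.57×10⁻¹⁴) N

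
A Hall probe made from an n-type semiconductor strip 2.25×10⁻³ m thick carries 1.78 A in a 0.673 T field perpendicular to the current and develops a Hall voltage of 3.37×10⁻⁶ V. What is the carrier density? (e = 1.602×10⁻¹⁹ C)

n ≈ 9.86×10²⁶ m⁻³

From V_H = IB/(n e t), n = IB/(V_H e t).
n = (1.78)(0.673)/((3.37×10⁻⁶)(1.602×10⁻¹⁹)(2.25×10⁻³)) ≈ 9.86×10²⁶ m⁻³.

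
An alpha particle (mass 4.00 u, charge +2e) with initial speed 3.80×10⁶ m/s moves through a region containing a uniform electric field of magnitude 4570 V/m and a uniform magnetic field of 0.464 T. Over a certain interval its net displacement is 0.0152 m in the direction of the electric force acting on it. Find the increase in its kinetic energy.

ΔKE ≈ 2.23×10⁻¹⁷ J

The magnetic force is always ⟂ v and does no work; only the electric force changes KE.
ΔKE = F_E · d = |q|E d = (3.204×10⁻¹⁹)(4570)(0.0152) ≈ 2.23×10⁻¹⁷ J.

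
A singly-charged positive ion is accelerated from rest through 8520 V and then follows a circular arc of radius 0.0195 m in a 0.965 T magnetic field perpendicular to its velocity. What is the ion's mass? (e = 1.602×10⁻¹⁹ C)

m ≈ 3.33×10⁻²⁷ kg

Combine |q|V = ½mv² and r = mv/(|q|B): eliminate v to get m = qB²r²/(2V).
m = (1.602×10⁻¹⁹)(0.965)²(0.0195)²/(2·8520) ≈ 3.33×10⁻²⁷ kg.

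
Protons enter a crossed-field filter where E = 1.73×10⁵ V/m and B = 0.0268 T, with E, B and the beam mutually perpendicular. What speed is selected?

v = 6.46×10⁶ m/s

Straight-line motion ⇒ electric and magnetic forces cancel, so E = vB.
v = E/B = 1.73×10⁵/0.0268 = 6.46×10⁶ m/s.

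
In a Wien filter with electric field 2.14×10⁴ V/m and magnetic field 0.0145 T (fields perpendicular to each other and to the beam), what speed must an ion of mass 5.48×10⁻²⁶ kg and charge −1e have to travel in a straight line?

v = 1.48×10⁶ m/s

For undeflected motion the electric and magnetic forces balance: qE = qvB.
v = E/B = 2.14×10⁴/0.0145 = 1.48×10⁶ m/s.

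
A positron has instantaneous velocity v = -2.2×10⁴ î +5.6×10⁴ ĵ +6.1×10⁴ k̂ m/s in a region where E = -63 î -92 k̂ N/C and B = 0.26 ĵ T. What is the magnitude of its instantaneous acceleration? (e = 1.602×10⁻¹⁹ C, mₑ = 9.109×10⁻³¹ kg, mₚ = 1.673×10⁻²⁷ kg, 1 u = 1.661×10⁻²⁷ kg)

v×B = (-1.59×10⁴, 0, -5720) N/C.
E + v×B = (-1.59×10⁴, 0, -5810) N/C.
F = q(E + v×B) = (1.602×10⁻¹⁹ C)·(-1.59×10⁴, 0, -5810) = (-2.55×10⁻¹⁵, 0, -9.31×10⁻¹⁶) N.
|a| = |F|/m = 2.715×10⁻¹⁵/9.109×10⁻³¹ ≈ 2.98×10¹⁵ m/s².

|a| ≈ 2.98×10¹⁵ m/s²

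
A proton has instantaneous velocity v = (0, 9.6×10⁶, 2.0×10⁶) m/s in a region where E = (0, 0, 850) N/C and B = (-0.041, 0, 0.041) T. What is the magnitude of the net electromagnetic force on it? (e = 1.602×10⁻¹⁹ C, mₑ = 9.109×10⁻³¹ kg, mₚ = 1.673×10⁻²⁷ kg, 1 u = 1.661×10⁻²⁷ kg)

v×B = (3.94×10⁵, -8.20×10⁴, 3.94×10⁵) N/C.
E + v×B = (3.94×10⁵, -8.20×10⁴, 3.94×10⁵) N/C.
F = q(E + v×B) = (1.602×10⁻¹⁹ C)·(3.94×10⁵, -8.20×10⁴, 3.94×10⁵) = (6.31×10⁻¹⁴, -1.31×10⁻¹⁴, 6.32×10⁻¹⁴) N.
|F| = 9.02×10⁻¹⁴ N.

|F| ≈ 9.02×10⁻¹⁴ N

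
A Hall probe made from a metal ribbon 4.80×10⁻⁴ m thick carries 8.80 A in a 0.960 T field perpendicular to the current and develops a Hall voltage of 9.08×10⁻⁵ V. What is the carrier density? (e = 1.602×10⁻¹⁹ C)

n ≈ 1.21×10²⁷ m⁻³

From V_H = IB/(n e t), n = IB/(V_H e t).
n = (8.80)(0.960)/((9.08×10⁻⁵)(1.602×10⁻¹⁹)(4.80×10⁻⁴)) ≈ 1.21×10²⁷ m⁻³.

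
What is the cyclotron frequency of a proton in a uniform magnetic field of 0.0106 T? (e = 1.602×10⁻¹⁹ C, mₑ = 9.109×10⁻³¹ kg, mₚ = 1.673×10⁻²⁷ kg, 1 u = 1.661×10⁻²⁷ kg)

f = |q|B/(2πm).
f = (1.602×10⁻¹⁹)(0.0106)/(2π·1.673×10⁻²⁷) ≈ 1.62×10⁵ Hz.

f ≈ 1.62×10⁵ Hz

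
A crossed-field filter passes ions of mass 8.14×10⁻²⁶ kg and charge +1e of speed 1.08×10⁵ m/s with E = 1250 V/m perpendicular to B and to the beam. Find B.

B = 0.0116 T

Balance of forces in the selector: qE = qvB ⇒ B = E/v.
B = 1250/1.08×10⁵ = 0.0116 T.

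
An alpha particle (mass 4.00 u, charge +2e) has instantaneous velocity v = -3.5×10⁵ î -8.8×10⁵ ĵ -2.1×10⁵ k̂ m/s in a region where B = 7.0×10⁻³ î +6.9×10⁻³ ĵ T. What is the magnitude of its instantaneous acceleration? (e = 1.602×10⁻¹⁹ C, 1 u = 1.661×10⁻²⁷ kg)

|a| ≈ 2.06×10¹¹ m/s²

v×B = (1450, -1470, 3740) N/C.
F = q v×B = (3.204×10⁻¹⁹ C)·(1450, -1470, 3740) = (4.64×10⁻¹⁶, -4.71×10⁻¹⁶, 1.20×10⁻¹⁵) N.
|a| = |F|/m = 1.370×10⁻¹⁵/6.644×10⁻²⁷ ≈ 2.06×10¹¹ m/s².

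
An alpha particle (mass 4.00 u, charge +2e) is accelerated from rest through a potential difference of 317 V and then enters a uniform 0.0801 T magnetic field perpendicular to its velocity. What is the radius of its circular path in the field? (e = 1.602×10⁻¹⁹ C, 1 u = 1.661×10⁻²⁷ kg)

Acceleration: |q|V = ½mv² ⇒ v = √(2|q|V/m) = √(2·3.204×10⁻¹⁹·317/6.644×10⁻²⁷) ≈ 1.749×10⁵ m/s.
In the field: r = mv/(|q|B) = (6.644×10⁻²⁷)(1.749×10⁵)/((3.204×10⁻¹⁹)(0.0801)) ≈ 0.0453 m.

r ≈ 0.0453 m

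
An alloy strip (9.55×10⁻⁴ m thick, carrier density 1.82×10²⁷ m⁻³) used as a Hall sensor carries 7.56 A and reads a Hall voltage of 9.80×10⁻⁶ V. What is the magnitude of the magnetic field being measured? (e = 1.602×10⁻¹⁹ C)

B ≈ 0.361 T

From V_H = IB/(n e t), B = V_H n e t / I.
B = (9.80×10⁻⁶)(1.82×10²⁷)(1.602×10⁻¹⁹)(9.55×10⁻⁴)/7.56 ≈ 0.361 T.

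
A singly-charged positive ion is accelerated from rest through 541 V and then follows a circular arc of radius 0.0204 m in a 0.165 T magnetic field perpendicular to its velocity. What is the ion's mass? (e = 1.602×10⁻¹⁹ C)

Combine |q|V = ½mv² and r = mv/(|q|B): eliminate v to get m = qB²r²/(2V).
m = (1.602×10⁻¹⁹)(0.165)²(0.0204)²/(2·541) ≈ 1.68×10⁻²⁷ kg.

m ≈ 1.68×10⁻²⁷ kg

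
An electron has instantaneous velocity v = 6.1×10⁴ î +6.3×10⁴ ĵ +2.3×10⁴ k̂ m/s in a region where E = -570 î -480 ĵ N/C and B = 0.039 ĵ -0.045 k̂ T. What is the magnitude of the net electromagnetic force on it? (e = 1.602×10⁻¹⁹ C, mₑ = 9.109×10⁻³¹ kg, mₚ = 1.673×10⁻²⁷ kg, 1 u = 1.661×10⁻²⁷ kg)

v×B = (-3730, 2740, 2380) N/C.
E + v×B = (-4300, 2260, 2380) N/C.
F = q(E + v×B) = (−1.602×10⁻¹⁹ C)·(-4300, 2260, 2380) = (6.89×10⁻¹⁶, -3.63×10⁻¹⁶, -3.81×10⁻¹⁶) N.
|F| = 8.67×10⁻¹⁶ N.

|F| ≈ 8.67×10⁻¹⁶ N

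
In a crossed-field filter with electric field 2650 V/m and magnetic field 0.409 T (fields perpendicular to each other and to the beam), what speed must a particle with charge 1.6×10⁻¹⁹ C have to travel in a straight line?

Zero net Lorentz force requires |qE| = |q v×B|, i.e. E = vB.
v = E/B = 2650/0.409 = 6480 m/s.

v = 6480 m/s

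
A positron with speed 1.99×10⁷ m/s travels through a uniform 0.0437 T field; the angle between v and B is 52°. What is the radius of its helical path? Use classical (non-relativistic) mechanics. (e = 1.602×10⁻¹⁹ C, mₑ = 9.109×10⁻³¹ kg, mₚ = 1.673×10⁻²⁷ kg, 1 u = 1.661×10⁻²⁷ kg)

r ≈ 2.04×10⁻³ m

v⊥ = v sinθ = 1.99×10⁷·sin52° ≈ 1.568×10⁷ m/s.
r = m v⊥/(|q|B) = (9.109×10⁻³¹)(1.568×10⁷)/((1.602×10⁻¹⁹)(0.0437)) ≈ 2.04×10⁻³ m.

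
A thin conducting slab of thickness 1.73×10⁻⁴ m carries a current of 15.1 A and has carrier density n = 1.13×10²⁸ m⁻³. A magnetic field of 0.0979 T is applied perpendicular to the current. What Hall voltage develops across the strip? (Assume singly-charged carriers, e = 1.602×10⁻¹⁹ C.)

V_H ≈ 4.72×10⁻⁶ V

V_H = IB/(n e t).
V_H = (15.1)(0.0979)/((1.13×10²⁸)(1.602×10⁻¹⁹)(1.73×10⁻⁴)) ≈ 4.72×10⁻⁶ V.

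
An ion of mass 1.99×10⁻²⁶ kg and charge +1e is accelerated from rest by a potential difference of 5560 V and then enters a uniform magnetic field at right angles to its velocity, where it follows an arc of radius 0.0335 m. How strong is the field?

v = √(2|q|V/m) = √(2·1.602×10⁻¹⁹·5560/1.99×10⁻²⁶) ≈ 2.992×10⁵ m/s.
B = mv/(|q|r) = (1.99×10⁻²⁶)(2.992×10⁵)/((1.602×10⁻¹⁹)(0.0335)) ≈ 1.11 T.

B ≈ 1.11 T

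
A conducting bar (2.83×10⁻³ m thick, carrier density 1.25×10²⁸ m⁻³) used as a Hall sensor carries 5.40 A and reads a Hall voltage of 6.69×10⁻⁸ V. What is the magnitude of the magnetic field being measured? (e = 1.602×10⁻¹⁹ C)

From V_H = IB/(n e t), B = V_H n e t / I.
B = (6.69×10⁻⁸)(1.25×10²⁸)(1.602×10⁻¹⁹)(2.83×10⁻³)/5.40 ≈ 0.0702 T.

B ≈ 0.0702 T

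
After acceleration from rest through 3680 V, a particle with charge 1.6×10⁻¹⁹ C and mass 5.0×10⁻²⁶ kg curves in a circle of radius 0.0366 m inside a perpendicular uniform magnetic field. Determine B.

B ≈ 1.31 T

v = √(2|q|V/m) = √(2·1.6×10⁻¹⁹·3680/5.0×10⁻²⁶) ≈ 1.535×10⁵ m/s.
B = mv/(|q|r) = (5.0×10⁻²⁶)(1.535×10⁵)/((1.6×10⁻¹⁹)(0.0366)) ≈ 1.31 T.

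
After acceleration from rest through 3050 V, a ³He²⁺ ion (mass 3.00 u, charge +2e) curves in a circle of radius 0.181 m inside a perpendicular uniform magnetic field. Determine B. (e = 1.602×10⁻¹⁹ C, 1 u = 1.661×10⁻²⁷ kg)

v = √(2|q|V/m) = √(2·3.204×10⁻¹⁹·3050/4.983×10⁻²⁷) ≈ 6.263×10⁵ m/s.
B = mv/(|q|r) = (4.983×10⁻²⁷)(6.263×10⁵)/((3.204×10⁻¹⁹)(0.181)) ≈ 0.0538 T.

B ≈ 0.0538 T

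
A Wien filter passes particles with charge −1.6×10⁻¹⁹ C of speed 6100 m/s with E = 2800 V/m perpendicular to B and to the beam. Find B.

B = 0.46 T

Balance of forces in the selector: qE = qvB ⇒ B = E/v.
B = 2800/6100 = 0.46 T.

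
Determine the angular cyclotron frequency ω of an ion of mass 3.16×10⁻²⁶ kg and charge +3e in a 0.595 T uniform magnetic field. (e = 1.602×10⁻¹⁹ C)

ω = |q|B/m.
ω = (4.806×10⁻¹⁹)(0.595)/3.16×10⁻²⁶ ≈ 9.05×10⁶ rad/s.

ω ≈ 9.05×10⁶ rad/s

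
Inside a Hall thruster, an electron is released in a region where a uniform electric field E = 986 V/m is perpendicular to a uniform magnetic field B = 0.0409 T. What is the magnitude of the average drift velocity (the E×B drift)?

v_d ≈ 2.41×10⁴ m/s

The E×B drift speed is v_d = E/B.
v_d = 986/0.0409 = 2.41×10⁴ m/s.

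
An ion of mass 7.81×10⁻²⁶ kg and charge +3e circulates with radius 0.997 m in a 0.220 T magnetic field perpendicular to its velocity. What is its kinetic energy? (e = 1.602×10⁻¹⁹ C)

v = |q|Br/m, then KE = ½mv² = (qBr)²/(2m).
v = (4.806×10⁻¹⁹)(0.220)(0.997)/7.81×10⁻²⁶ ≈ 1.350×10⁶ m/s.
KE = ½(7.81×10⁻²⁶)(1.350×10⁶)² ≈ 7.11×10⁻¹⁴ J = 4.44×10⁵ eV.

KE ≈ 4.44×10⁵ eV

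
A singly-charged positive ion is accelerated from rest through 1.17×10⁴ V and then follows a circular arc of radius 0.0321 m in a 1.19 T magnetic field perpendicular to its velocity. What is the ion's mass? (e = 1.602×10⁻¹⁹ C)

m ≈ 9.99×10⁻²⁷ kg

Combine |q|V = ½mv² and r = mv/(|q|B): eliminate v to get m = qB²r²/(2V).
m = (1.602×10⁻¹⁹)(1.19)²(0.0321)²/(2·1.17×10⁴) ≈ 9.99×10⁻²⁷ kg.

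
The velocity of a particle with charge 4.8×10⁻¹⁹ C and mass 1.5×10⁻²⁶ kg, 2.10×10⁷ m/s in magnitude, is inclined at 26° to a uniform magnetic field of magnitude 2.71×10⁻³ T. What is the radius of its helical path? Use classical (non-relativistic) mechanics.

v⊥ = v sinθ = 2.10×10⁷·sin26° ≈ 9.206×10⁶ m/s.
r = m v⊥/(|q|B) = (1.5×10⁻²⁶)(9.206×10⁶)/((4.8×10⁻¹⁹)(2.71×10⁻³)) ≈ 106 m.

r ≈ 106 m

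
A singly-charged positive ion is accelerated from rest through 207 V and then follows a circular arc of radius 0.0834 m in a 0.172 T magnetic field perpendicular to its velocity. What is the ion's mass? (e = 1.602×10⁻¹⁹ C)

m ≈ 7.96×10⁻²⁶ kg

Combine |q|V = ½mv² and r = mv/(|q|B): eliminate v to get m = qB²r²/(2V).
m = (1.602×10⁻¹⁹)(0.172)²(0.0834)²/(2·207) ≈ 7.96×10⁻²⁶ kg.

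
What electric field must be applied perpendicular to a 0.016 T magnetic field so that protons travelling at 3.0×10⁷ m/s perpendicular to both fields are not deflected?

E = 4.8×10⁵ V/m

For straight-line motion qE = qvB, so E = vB.
E = 3.0×10⁷ × 0.016 = 4.8×10⁵ V/m.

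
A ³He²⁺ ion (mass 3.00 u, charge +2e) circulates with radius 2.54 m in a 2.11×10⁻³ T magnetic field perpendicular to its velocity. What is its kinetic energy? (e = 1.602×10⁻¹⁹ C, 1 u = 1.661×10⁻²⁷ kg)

v = |q|Br/m, then KE = ½mv² = (qBr)²/(2m).
v = (3.204×10⁻¹⁹)(2.11×10⁻³)(2.54)/4.983×10⁻²⁷ ≈ 3.446×10⁵ m/s.
KE = ½(4.983×10⁻²⁷)(3.446×10⁵)² ≈ 2.96×10⁻¹⁶ J = 1850 eV.

KE ≈ 1850 eV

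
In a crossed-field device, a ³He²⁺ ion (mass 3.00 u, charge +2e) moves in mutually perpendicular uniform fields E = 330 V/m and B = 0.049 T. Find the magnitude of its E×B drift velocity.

v_d ≈ 6700 m/s

In crossed fields the guiding centre drifts at v_d = |E×B|/B² = E/B, independent of charge and mass.
v_d = 330/0.049 = 6700 m/s.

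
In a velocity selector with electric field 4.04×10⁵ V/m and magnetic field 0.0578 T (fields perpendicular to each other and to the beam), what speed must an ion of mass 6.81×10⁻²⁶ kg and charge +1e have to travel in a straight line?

v = 6.99×10⁶ m/s

Straight-line motion ⇒ electric and magnetic forces cancel, so E = vB.
v = E/B = 4.04×10⁵/0.0578 = 6.99×10⁶ m/s.
The result is independent of the particle's charge and mass.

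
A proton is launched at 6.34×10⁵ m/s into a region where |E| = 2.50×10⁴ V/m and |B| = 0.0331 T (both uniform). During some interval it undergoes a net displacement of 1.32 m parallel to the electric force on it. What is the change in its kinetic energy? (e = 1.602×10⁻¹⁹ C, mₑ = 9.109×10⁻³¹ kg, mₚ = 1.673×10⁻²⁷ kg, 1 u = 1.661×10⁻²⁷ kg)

The magnetic force is always ⟂ v and does no work; only the electric force changes KE.
ΔKE = F_E · d = |q|E d = (1.602×10⁻¹⁹)(2.50×10⁴)(1.32) ≈ 5.29×10⁻¹⁵ J.

ΔKE ≈ 5.29×10⁻¹⁵ J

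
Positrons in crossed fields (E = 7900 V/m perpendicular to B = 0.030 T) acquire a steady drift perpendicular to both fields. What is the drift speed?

The steady drift has the magnetic force balancing the electric force, so v_d = E/B.
v_d = 7900/0.030 = 2.6×10⁵ m/s.

v_d ≈ 2.6×10⁵ m/s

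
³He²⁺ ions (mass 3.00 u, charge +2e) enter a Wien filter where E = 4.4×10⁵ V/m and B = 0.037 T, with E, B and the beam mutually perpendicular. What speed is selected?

Straight-line motion ⇒ electric and magnetic forces cancel, so E = vB.
v = E/B = 4.4×10⁵/0.037 = 1.2×10⁷ m/s.
The result is independent of the particle's charge and mass.

v = 1.2×10⁷ m/s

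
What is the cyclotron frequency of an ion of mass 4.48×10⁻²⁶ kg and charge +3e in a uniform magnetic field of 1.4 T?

f = |q|B/(2πm).
f = (4.806×10⁻¹⁹)(1.4)/(2π·4.48×10⁻²⁶) ≈ 2.4×10⁶ Hz.

f ≈ 2.4×10⁶ Hz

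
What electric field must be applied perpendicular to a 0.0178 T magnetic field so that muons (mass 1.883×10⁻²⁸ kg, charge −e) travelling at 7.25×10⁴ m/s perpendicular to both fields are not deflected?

For straight-line motion qE = qvB, so E = vB.
E = 7.25×10⁴ × 0.0178 = 1290 V/m.

E = 1290 V/m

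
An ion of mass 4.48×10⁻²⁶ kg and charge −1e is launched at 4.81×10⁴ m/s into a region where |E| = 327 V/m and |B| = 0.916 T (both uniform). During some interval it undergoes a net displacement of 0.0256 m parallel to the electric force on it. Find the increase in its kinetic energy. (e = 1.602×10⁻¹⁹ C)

The magnetic force is always ⟂ v and does no work; only the electric force changes KE.
ΔKE = F_E · d = |q|E d = (1.602×10⁻¹⁹)(327)(0.0256) ≈ 1.34×10⁻¹⁸ J.

ΔKE ≈ 1.34×10⁻¹⁸ J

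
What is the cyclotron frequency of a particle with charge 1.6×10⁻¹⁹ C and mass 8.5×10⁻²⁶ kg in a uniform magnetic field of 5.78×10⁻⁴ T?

f = |q|B/(2πm).
f = (1.6×10⁻¹⁹)(5.78×10⁻⁴)/(2π·8.5×10⁻²⁶) ≈ 173 Hz.

f ≈ 173 Hz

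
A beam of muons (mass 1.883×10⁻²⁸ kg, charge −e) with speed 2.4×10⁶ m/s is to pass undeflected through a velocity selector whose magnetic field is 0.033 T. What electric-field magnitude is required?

For straight-line motion qE = qvB, so E = vB.
E = 2.4×10⁶ × 0.033 = 7.9×10⁴ V/m.

E = 7.9×10⁴ V/m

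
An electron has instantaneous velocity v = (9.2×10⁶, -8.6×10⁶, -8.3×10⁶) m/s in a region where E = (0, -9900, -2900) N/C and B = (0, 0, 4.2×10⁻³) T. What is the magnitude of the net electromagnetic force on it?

|F| ≈ 9.70×10⁻¹⁵ N

v×B = (-3.61×10⁴, -3.86×10⁴, 0) N/C.
E + v×B = (-3.61×10⁴, -4.85×10⁴, -2900) N/C.
F = q(E + v×B) = (−1.602×10⁻¹⁹ C)·(-3.61×10⁴, -4.85×10⁴, -2900) = (5.79×10⁻¹⁵, 7.78×10⁻¹⁵, 4.65×10⁻¹⁶) N.
|F| = 9.70×10⁻¹⁵ N.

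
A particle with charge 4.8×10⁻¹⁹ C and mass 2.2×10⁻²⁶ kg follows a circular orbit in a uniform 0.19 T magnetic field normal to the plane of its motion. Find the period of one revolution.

T ≈ 1.5×10⁻⁶ s

The cyclotron period depends only on m, q, B: T = 2πm/(|q|B).
T = 2π(2.2×10⁻²⁶)/((4.8×10⁻¹⁹)(0.19)) ≈ 1.5×10⁻⁶ s.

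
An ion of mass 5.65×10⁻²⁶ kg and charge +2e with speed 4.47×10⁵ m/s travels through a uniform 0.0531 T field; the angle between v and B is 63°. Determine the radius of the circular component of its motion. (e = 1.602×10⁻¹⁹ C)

v⊥ = v sinθ = 4.47×10⁵·sin63° ≈ 3.983×10⁵ m/s.
r = m v⊥/(|q|B) = (5.65×10⁻²⁶)(3.983×10⁵)/((3.204×10⁻¹⁹)(0.0531)) ≈ 1.32 m.

r ≈ 1.32 m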